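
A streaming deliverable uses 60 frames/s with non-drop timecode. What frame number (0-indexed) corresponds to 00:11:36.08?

41768

Total seconds to the label: (0 × 3600 + 11 × 60 + 36) = 696.
Frame index = 696 × 60 + 8 = 41768.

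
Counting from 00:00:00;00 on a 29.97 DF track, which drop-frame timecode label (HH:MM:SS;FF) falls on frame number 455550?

04:13:20;06

Each 10-minute DF block holds 10 × 60 × 30 − 9 × 2 = 17982 frames. 455550 ÷ 17982 → 25 full blocks, remainder 6000.
Within the partial block the first minute is 1800 frames and each further minute 1798, so 3 further minute boundaries passed. Total skipped labels = 18 × 25 + 2 × 3 = 456.
Non-drop label index = 455550 + 456 = 456006; at 30 labels/s that is 04:13:20:06, i.e. DF 04:13:20;06.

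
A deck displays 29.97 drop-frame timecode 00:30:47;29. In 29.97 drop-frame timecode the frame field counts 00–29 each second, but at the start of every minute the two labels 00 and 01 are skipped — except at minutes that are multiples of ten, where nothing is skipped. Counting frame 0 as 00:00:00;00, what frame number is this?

55385

As if non-drop at 30 labels/s: (0 × 3600 + 30 × 60 + 47) × 30 + 29 = 55439.
Minute boundaries passed: 30; those not divisible by 10: 30 − 3 = 27; dropped labels = 2 × 27 = 54.
Actual frame index = 55439 − 54 = 55385.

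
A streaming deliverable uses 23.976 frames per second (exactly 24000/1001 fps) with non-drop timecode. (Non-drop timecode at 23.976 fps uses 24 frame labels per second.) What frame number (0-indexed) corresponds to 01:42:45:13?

Total seconds to the label: (1 × 3600 + 42 × 60 + 45) = 6165.
Frame index = 6165 × 24 + 13 = 147973.

frame 147973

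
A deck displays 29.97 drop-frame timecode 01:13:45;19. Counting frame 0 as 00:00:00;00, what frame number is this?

As if non-drop at 30 labels/s: (1 × 3600 + 13 × 60 + 45) × 30 + 19 = 132769.
Minute boundaries passed: 73; those not divisible by 10: 73 − 7 = 66; dropped labels = 2 × 66 = 132.
Actual frame index = 132769 − 132 = 132637.

132637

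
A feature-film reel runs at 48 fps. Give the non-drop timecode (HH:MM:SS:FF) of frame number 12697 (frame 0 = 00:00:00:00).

12697 ÷ 48 = 264 full seconds, remainder 25 frames.
264 s = 0 h 4 min 24 s.
Timecode: 00:04:24:25.

00:04:24:25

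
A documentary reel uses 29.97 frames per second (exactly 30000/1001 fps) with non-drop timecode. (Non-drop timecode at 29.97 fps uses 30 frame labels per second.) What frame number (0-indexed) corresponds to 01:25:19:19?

Total seconds to the label: (1 × 3600 + 25 × 60 + 19) = 5119.
Frame index = 5119 × 30 + 19 = 153589.

153589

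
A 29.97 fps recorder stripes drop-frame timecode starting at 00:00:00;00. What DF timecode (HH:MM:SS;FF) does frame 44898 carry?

00:24:58;02

Ten DF minutes hold 17982 frames, so frame 44898 lies in block 2 (frames 35964–53945) with 8934 frames into that block.
The block's first minute is 1800 frames and the rest 1798 each; 8934 frames reaches minute 4, so 2 × 18 + 4 × 2 = 44 labels have been skipped so far.
Adding those back, label number 44898 + 44 = 44942 at 30 labels/s is 1498 s + 2 f = 0 h 24 min 58 s frame 2, i.e. 00:24:58;02.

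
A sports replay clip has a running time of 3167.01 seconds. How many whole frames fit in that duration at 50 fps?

Frames = 3167.01 × 50 = 316701/2 ≈ 158350.5000.
Complete frames: 158350.

158350 frames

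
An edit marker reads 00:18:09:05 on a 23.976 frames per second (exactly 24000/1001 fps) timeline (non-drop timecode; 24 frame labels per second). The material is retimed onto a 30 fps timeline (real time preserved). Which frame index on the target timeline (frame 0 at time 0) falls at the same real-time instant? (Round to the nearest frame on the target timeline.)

Source frame index: (0×3600 + 18×60 + 9) × 24 + 5 = 26141.
Real time: 26141 / (24000/1001) = 26167141/24000 s.
Target frame: (26167141/24000) × (30) = 26167141/800 ≈ 32708.926 → 32709.

frame 32709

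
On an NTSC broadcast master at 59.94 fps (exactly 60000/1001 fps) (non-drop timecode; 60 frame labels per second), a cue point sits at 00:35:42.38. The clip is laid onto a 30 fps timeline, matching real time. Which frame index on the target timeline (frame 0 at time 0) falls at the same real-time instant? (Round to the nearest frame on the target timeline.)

Source frame index: (0×3600 + 35×60 + 42) × 60 + 38 = 128558.
Real time: 128558 / (60000/1001) = 64343279/30000 s.
Target frame: (64343279/30000) × (30) = 64343279/1000 ≈ 64343.279 → 64343.

frame 64343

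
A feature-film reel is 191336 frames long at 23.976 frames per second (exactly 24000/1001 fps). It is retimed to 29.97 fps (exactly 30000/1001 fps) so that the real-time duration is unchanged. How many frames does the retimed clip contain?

Target frames = source frames × (target rate / source rate) = 191336 × (30000/1001)/(24000/1001) = 191336 × 5/4 = 239170.

239170 frames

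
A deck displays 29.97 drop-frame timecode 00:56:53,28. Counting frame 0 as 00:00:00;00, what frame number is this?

Complete 10-minute blocks: 5, each 17982 frames → 89910.
Remaining 6 whole minutes in the current block: 1800 + 5 × 1798 = 10790 frames.
Within the current minute: 53 × 30 + 28 − 2 = 1616 (labels ;00/;01 skipped at this minute). Total = 89910 + 10790 + 1616 = 102316.

102316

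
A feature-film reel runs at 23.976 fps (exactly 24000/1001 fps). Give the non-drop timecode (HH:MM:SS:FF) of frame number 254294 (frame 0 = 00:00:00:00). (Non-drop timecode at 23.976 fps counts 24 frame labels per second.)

02:56:35:14

254294 ÷ 24 = 10595 full seconds, remainder 14 frames.
10595 s = 2 h 56 min 35 s.
Timecode: 02:56:35:14.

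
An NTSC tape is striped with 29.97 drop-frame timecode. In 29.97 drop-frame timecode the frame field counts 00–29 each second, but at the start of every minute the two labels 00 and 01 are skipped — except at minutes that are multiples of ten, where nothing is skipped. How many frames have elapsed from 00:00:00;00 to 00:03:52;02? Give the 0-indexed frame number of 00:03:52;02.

Complete 10-minute blocks: 0, each 17982 frames → 0.
Remaining 3 whole minutes in the current block: 1800 + 2 × 1798 = 5396 frames.
Within the current minute: 52 × 30 + 2 − 2 = 1560 (labels ;00/;01 skipped at this minute). Total = 0 + 5396 + 1560 = 6956.

6956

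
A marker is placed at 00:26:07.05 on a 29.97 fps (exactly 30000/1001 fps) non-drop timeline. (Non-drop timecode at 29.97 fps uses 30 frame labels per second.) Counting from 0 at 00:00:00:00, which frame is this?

47015

Total seconds to the label: (0 × 3600 + 26 × 60 + 7) = 1567.
Frame index = 1567 × 30 + 5 = 47015.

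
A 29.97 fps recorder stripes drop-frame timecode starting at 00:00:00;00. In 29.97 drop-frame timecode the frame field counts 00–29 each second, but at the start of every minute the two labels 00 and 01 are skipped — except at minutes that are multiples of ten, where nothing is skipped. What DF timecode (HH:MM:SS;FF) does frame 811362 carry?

07:31:12;14

Ten DF minutes hold 17982 frames, so frame 811362 lies in block 45 (frames 809190–827171) with 2172 frames into that block.
The block's first minute is 1800 frames and the rest 1798 each; 2172 frames reaches minute 1, so 45 × 18 + 1 × 2 = 812 labels have been skipped so far.
Adding those back, label number 811362 + 812 = 812174 at 30 labels/s is 27072 s + 14 f = 7 h 31 min 12 s frame 14, i.e. 07:31:12;14.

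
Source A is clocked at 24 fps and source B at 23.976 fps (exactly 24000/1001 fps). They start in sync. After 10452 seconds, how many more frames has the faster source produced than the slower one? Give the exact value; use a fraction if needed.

19296/77 frames

A emits 24 × 10452 = 250848 frames; B emits 24000/1001 × 10452 = 19296000/77.
Difference = 19296/77 frames (≈ 250.5974); B is behind A.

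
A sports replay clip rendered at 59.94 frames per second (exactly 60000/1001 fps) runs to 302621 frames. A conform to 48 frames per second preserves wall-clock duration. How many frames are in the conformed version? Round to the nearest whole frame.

Frames at target rate = 302621 × (48) / (60000/1001) = 302923621/1250 ≈ 242338.897.
Nearest whole frame: 242339.

242339 frames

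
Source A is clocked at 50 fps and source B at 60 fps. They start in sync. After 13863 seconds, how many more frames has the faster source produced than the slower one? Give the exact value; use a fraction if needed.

A emits 50 × 13863 = 693150 frames; B emits 60 × 13863 = 831780.
Difference = 138630 frames; B is ahead of A.

138630 frames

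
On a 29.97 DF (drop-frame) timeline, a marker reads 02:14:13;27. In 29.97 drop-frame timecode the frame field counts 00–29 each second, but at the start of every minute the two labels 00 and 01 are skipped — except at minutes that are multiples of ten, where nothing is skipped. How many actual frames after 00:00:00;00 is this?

241375

Complete 10-minute blocks: 13, each 17982 frames → 233766.
Remaining 4 whole minutes in the current block: 1800 + 3 × 1798 = 7194 frames.
Within the current minute: 13 × 30 + 27 − 2 = 415 (labels ;00/;01 skipped at this minute). Total = 233766 + 7194 + 415 = 241375.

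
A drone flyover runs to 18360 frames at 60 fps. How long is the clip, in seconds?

Running time = 18360 / (60) = 306 s.

306 seconds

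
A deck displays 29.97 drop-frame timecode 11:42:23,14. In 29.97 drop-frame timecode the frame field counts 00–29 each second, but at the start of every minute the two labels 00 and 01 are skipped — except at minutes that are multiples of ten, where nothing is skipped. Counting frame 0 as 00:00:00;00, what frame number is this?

1263040

As if non-drop at 30 labels/s: (11 × 3600 + 42 × 60 + 23) × 30 + 14 = 1264304.
Minute boundaries passed: 702; those not divisible by 10: 702 − 70 = 632; dropped labels = 2 × 632 = 1264.
Actual frame index = 1264304 − 1264 = 1263040.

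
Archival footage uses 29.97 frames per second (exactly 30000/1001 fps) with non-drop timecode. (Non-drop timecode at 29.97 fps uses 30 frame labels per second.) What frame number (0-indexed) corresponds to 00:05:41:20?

Total seconds to the label: (0 × 3600 + 5 × 60 + 41) = 341.
Frame index = 341 × 30 + 20 = 10250.

frame 10250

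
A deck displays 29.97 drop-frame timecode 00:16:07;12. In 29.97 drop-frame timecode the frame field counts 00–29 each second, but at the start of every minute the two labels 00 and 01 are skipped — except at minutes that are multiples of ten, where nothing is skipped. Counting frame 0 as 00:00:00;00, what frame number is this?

As if non-drop at 30 labels/s: (0 × 3600 + 16 × 60 + 7) × 30 + 12 = 29022.
Minute boundaries passed: 16; those not divisible by 10: 16 − 1 = 15; dropped labels = 2 × 15 = 30.
Actual frame index = 29022 − 30 = 28992.

28992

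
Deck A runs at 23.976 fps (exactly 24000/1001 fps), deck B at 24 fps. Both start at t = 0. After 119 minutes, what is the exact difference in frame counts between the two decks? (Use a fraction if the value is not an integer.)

119 min = 7140 s.
A emits 24000/1001 × 7140 = 24480000/143 frames; B emits 24 × 7140 = 171360.
Difference = 24480/143 frames (≈ 171.1888); B is ahead of A.

24480/143 frames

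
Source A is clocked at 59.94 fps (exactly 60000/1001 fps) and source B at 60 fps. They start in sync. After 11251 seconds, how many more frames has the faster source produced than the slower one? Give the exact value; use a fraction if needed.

675060/1001 frames

A emits 60000/1001 × 11251 = 675060000/1001 frames; B emits 60 × 11251 = 675060.
Difference = 675060/1001 frames (≈ 674.3856); B is ahead of A.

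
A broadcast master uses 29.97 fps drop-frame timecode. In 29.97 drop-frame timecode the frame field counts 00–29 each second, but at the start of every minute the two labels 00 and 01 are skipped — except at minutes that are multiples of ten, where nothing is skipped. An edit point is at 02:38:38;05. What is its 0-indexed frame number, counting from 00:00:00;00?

As if non-drop at 30 labels/s: (2 × 3600 + 38 × 60 + 38) × 30 + 5 = 285545.
Minute boundaries passed: 158; those not divisible by 10: 158 − 15 = 143; dropped labels = 2 × 143 = 286.
Actual frame index = 285545 − 286 = 285259.

285259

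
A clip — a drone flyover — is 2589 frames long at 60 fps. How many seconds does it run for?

Running time = 2589 / (60) = 43.15 s.

43.15 seconds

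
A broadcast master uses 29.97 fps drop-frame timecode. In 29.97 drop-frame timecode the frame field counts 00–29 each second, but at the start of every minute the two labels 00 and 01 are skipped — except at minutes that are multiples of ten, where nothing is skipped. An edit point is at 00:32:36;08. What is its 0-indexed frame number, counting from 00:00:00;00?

58630

Complete 10-minute blocks: 3, each 17982 frames → 53946.
Remaining 2 whole minutes in the current block: 1800 + 1 × 1798 = 3598 frames.
Within the current minute: 36 × 30 + 8 − 2 = 1086 (labels ;00/;01 skipped at this minute). Total = 53946 + 3598 + 1086 = 58630.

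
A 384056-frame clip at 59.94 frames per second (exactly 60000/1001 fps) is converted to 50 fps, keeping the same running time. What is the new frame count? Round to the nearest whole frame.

320367 frames

Frames at target rate = 384056 × (50) / (60000/1001) = 48055007/150 ≈ 320366.713.
Nearest whole frame: 320367.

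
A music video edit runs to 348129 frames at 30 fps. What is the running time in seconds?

Running time = 348129 / (30) = 11604.3 s.

11604.3 seconds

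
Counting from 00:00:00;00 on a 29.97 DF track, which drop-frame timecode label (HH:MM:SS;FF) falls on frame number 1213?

00:00:40;13

Each 10-minute DF block holds 10 × 60 × 30 − 9 × 2 = 17982 frames. 1213 ÷ 17982 → 0 full blocks, remainder 1213.
Within the partial block the first minute is 1800 frames and each further minute 1798, so 0 further minute boundaries passed. Total skipped labels = 18 × 0 + 2 × 0 = 0.
Non-drop label index = 1213 + 0 = 1213; at 30 labels/s that is 00:00:40:13, i.e. DF 00:00:40;13.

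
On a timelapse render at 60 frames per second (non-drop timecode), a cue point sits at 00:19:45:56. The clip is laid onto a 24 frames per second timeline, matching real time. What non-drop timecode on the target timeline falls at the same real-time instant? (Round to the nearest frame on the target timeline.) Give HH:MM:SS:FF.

Source frame index: (0×3600 + 19×60 + 45) × 60 + 56 = 71156.
Real time: 71156 / (60) = 17789/15 s.
Target frame: (17789/15) × (24) = 142312/5 ≈ 28462.400 → 28462.
At 24 labels/s: frame 28462 → 00:19:45:22.

00:19:45:22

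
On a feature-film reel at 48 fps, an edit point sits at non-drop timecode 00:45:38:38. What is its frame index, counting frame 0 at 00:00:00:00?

131462

Total seconds to the label: (0 × 3600 + 45 × 60 + 38) = 2738.
Frame index = 2738 × 48 + 38 = 131462.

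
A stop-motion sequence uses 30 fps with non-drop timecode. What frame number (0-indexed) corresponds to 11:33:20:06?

frame 1248006

Total seconds to the label: (11 × 3600 + 33 × 60 + 20) = 41600.
Frame index = 41600 × 30 + 6 = 1248006.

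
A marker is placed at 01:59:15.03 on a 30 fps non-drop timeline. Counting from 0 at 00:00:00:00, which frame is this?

Total seconds to the label: (1 × 3600 + 59 × 60 + 15) = 7155.
Frame index = 7155 × 30 + 3 = 214653.

frame 214653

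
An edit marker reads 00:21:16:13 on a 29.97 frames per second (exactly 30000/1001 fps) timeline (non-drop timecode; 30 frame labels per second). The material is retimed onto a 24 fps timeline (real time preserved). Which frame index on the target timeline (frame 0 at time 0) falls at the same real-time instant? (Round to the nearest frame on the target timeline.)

Source frame index: (0×3600 + 21×60 + 16) × 30 + 13 = 38293.
Real time: 38293 / (30000/1001) = 38331293/30000 s.
Target frame: (38331293/30000) × (24) = 38331293/1250 ≈ 30665.034 → 30665.

frame 30665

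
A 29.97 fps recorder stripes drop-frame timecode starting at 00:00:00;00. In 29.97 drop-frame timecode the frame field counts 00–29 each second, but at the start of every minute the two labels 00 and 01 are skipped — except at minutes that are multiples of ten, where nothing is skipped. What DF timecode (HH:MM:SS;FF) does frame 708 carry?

00:00:23;18

Each 10-minute DF block holds 10 × 60 × 30 − 9 × 2 = 17982 frames. 708 ÷ 17982 → 0 full blocks, remainder 708.
Within the partial block the first minute is 1800 frames and each further minute 1798, so 0 further minute boundaries passed. Total skipped labels = 18 × 0 + 2 × 0 = 0.
Non-drop label index = 708 + 0 = 708; at 30 labels/s that is 00:00:23:18, i.e. DF 00:00:23;18.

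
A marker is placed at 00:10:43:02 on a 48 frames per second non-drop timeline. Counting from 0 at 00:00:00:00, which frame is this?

frame 30866

Total seconds to the label: (0 × 3600 + 10 × 60 + 43) = 643.
Frame index = 643 × 48 + 2 = 30866.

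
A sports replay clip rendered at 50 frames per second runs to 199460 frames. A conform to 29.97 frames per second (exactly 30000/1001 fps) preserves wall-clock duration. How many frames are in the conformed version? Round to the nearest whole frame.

119556 frames

Frames at target rate = 199460 × (30000/1001) / (50) = 119676000/1001 ≈ 119556.444.
Nearest whole frame: 119556.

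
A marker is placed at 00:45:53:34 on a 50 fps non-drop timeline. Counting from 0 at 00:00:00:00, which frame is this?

Total seconds to the label: (0 × 3600 + 45 × 60 + 53) = 2753.
Frame index = 2753 × 50 + 34 = 137684.

frame 137684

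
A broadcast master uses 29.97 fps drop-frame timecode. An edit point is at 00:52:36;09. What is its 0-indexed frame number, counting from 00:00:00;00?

As if non-drop at 30 labels/s: (0 × 3600 + 52 × 60 + 36) × 30 + 9 = 94689.
Minute boundaries passed: 52; those not divisible by 10: 52 − 5 = 47; dropped labels = 2 × 47 = 94.
Actual frame index = 94689 − 94 = 94595.

94595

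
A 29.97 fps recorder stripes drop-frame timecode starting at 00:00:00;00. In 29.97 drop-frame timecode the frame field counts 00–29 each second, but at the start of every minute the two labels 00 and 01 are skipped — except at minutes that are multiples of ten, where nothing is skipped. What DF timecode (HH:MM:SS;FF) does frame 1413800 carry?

Each 10-minute DF block holds 10 × 60 × 30 − 9 × 2 = 17982 frames. 1413800 ÷ 17982 → 78 full blocks, remainder 11204.
Within the partial block the first minute is 1800 frames and each further minute 1798, so 6 further minute boundaries passed. Total skipped labels = 18 × 78 + 2 × 6 = 1416.
Non-drop label index = 1413800 + 1416 = 1415216; at 30 labels/s that is 13:06:13:26, i.e. DF 13:06:13;26.

13:06:13;26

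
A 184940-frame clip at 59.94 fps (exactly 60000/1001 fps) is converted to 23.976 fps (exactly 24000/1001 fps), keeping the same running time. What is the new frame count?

Target frames = source frames × (target rate / source rate) = 184940 × (24000/1001)/(60000/1001) = 184940 × 2/5 = 73976.

73976 frames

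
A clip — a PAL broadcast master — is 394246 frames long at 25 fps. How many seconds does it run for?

15769.84 seconds

Running time = 394246 / (25) = 15769.84 s.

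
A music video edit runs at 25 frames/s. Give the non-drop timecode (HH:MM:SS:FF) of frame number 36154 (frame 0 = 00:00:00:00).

36154 ÷ 25 = 1446 full seconds, remainder 4 frames.
1446 s = 0 h 24 min 6 s.
Timecode: 00:24:06:04.

00:24:06:04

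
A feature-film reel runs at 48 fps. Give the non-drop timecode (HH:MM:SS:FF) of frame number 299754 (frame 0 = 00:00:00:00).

299754 ÷ 48 = 6244 full seconds, remainder 42 frames.
6244 s = 1 h 44 min 4 s.
Timecode: 01:44:04:42.

01:44:04:42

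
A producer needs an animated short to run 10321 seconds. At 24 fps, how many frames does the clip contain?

247704 frames

Frames = 10321 × 24 = 247704.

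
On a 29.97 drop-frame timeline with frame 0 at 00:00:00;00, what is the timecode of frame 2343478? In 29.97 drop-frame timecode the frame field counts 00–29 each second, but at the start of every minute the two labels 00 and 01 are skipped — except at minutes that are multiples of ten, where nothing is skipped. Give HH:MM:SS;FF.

21:43:14;04

Ten DF minutes hold 17982 frames, so frame 2343478 lies in block 130 (frames 2337660–2355641) with 5818 frames into that block.
The block's first minute is 1800 frames and the rest 1798 each; 5818 frames reaches minute 3, so 130 × 18 + 3 × 2 = 2346 labels have been skipped so far.
Adding those back, label number 2343478 + 2346 = 2345824 at 30 labels/s is 78194 s + 4 f = 21 h 43 min 14 s frame 4, i.e. 21:43:14;04.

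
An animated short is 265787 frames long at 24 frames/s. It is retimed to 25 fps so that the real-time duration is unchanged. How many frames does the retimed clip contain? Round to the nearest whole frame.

Frames at target rate = 265787 × (25) / (24) = 6644675/24 ≈ 276861.458.
Nearest whole frame: 276861.

276861 frames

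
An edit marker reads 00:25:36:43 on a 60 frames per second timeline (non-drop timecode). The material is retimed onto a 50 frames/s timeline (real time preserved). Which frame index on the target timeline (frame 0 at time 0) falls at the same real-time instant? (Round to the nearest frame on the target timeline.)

Source frame index: (0×3600 + 25×60 + 36) × 60 + 43 = 92203.
Real time: 92203 / (60) = 92203/60 s.
Target frame: (92203/60) × (50) = 461015/6 ≈ 76835.833 → 76836.

frame 76836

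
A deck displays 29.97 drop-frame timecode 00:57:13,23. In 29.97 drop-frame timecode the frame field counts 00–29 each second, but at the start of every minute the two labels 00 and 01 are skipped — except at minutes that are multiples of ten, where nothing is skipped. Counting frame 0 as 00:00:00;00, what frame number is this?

102909

As if non-drop at 30 labels/s: (0 × 3600 + 57 × 60 + 13) × 30 + 23 = 103013.
Minute boundaries passed: 57; those not divisible by 10: 57 − 5 = 52; dropped labels = 2 × 52 = 104.
Actual frame index = 103013 − 104 = 102909.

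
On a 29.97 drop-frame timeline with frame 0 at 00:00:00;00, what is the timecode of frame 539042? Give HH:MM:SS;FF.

04:59:46;02

Ten DF minutes hold 17982 frames, so frame 539042 lies in block 29 (frames 521478–539459) with 17564 frames into that block.
The block's first minute is 1800 frames and the rest 1798 each; 17564 frames reaches minute 9, so 29 × 18 + 9 × 2 = 540 labels have been skipped so far.
Adding those back, label number 539042 + 540 = 539582 at 30 labels/s is 17986 s + 2 f = 4 h 59 min 46 s frame 2, i.e. 04:59:46;02.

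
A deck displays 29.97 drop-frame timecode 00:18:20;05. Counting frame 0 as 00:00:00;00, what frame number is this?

32971

Complete 10-minute blocks: 1, each 17982 frames → 17982.
Remaining 8 whole minutes in the current block: 1800 + 7 × 1798 = 14386 frames.
Within the current minute: 20 × 30 + 5 − 2 = 603 (labels ;00/;01 skipped at this minute). Total = 17982 + 14386 + 603 = 32971.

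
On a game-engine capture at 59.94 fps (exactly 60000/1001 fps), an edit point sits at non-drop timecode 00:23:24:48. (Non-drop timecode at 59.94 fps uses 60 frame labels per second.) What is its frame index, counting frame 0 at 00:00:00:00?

Total seconds to the label: (0 × 3600 + 23 × 60 + 24) = 1404.
Frame index = 1404 × 60 + 48 = 84288.

frame 84288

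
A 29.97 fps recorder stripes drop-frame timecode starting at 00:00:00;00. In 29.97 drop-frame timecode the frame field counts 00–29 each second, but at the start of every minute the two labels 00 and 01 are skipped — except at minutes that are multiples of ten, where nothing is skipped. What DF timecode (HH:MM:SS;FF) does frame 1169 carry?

Each 10-minute DF block holds 10 × 60 × 30 − 9 × 2 = 17982 frames. 1169 ÷ 17982 → 0 full blocks, remainder 1169.
Within the partial block the first minute is 1800 frames and each further minute 1798, so 0 further minute boundaries passed. Total skipped labels = 18 × 0 + 2 × 0 = 0.
Non-drop label index = 1169 + 0 = 1169; at 30 labels/s that is 00:00:38:29, i.e. DF 00:00:38;29.

00:00:38;29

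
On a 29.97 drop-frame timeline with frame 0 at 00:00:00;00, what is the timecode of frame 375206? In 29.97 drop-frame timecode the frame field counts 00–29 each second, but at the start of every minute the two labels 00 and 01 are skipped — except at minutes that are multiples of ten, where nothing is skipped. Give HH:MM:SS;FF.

03:28:39;12

Ten DF minutes hold 17982 frames, so frame 375206 lies in block 20 (frames 359640–377621) with 15566 frames into that block.
The block's first minute is 1800 frames and the rest 1798 each; 15566 frames reaches minute 8, so 20 × 18 + 8 × 2 = 376 labels have been skipped so far.
Adding those back, label number 375206 + 376 = 375582 at 30 labels/s is 12519 s + 12 f = 3 h 28 min 39 s frame 12, i.e. 03:28:39;12.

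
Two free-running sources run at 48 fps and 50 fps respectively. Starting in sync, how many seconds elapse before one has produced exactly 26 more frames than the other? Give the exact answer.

13 seconds

The gap grows by |50 − 48| = 2 frames per second.
Time for a 26-frame gap: 26 ÷ (2) = 13 s.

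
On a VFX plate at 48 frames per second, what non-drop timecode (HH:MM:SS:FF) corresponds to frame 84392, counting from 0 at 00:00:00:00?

00:29:18:08

84392 ÷ 48 = 1758 full seconds, remainder 8 frames.
1758 s = 0 h 29 min 18 s.
Timecode: 00:29:18:08.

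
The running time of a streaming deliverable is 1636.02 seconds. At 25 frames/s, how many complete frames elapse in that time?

40900 frames

Frames = 1636.02 × 25 = 81801/2 ≈ 40900.5000.
Complete frames: 40900.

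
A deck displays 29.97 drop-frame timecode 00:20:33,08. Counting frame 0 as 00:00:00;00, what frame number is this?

As if non-drop at 30 labels/s: (0 × 3600 + 20 × 60 + 33) × 30 + 8 = 36998.
Minute boundaries passed: 20; those not divisible by 10: 20 − 2 = 18; dropped labels = 2 × 18 = 36.
Actual frame index = 36998 − 36 = 36962.

36962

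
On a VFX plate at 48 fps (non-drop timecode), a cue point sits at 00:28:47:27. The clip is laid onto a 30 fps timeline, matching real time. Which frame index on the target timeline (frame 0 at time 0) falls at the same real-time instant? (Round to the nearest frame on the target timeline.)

frame 51827

Source frame index: (0×3600 + 28×60 + 47) × 48 + 27 = 82923.
Real time: 82923 / (48) = 27641/16 s.
Target frame: (27641/16) × (30) = 414615/8 ≈ 51826.875 → 51827.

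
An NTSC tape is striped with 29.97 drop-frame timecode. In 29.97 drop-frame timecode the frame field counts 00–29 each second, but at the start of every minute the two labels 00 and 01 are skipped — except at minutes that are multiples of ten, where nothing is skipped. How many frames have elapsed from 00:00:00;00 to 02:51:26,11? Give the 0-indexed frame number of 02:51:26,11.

As if non-drop at 30 labels/s: (2 × 3600 + 51 × 60 + 26) × 30 + 11 = 308591.
Minute boundaries passed: 171; those not divisible by 10: 171 − 17 = 154; dropped labels = 2 × 154 = 308.
Actual frame index = 308591 − 308 = 308283.

308283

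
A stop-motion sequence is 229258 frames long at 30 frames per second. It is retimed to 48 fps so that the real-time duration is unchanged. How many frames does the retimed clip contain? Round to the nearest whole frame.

Frames at target rate = 229258 × (48) / (30) = 1834064/5 ≈ 366812.800.
Nearest whole frame: 366813.

366813 frames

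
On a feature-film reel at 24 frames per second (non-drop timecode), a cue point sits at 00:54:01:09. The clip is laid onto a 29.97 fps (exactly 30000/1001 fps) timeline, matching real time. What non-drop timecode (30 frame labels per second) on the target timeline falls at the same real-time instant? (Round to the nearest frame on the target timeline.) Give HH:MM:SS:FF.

00:53:58:04

Source frame index: (0×3600 + 54×60 + 1) × 24 + 9 = 77793.
Real time: 77793 / (24) = 25931/8 s.
Target frame: (25931/8) × (30000/1001) = 97241250/1001 ≈ 97144.106 → 97144.
At 30 labels/s: frame 97144 → 00:53:58:04.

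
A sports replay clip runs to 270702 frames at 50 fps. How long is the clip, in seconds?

5414.04 seconds

Running time = 270702 / (50) = 5414.04 s.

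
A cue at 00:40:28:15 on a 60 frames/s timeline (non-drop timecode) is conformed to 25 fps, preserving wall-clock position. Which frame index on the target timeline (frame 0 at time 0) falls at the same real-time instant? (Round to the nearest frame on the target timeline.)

frame 60706

Source frame index: (0×3600 + 40×60 + 28) × 60 + 15 = 145695.
Real time: 145695 / (60) = 9713/4 s.
Target frame: (9713/4) × (25) = 242825/4 ≈ 60706.250 → 60706.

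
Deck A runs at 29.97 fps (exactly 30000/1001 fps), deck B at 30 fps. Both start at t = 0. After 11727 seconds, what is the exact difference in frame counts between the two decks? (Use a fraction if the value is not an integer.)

A emits 30000/1001 × 11727 = 351810000/1001 frames; B emits 30 × 11727 = 351810.
Difference = 351810/1001 frames (≈ 351.4585); B is ahead of A.

351810/1001 frames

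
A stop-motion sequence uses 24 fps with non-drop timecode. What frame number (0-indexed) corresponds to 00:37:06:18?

Total seconds to the label: (0 × 3600 + 37 × 60 + 6) = 2226.
Frame index = 2226 × 24 + 18 = 53442.

53442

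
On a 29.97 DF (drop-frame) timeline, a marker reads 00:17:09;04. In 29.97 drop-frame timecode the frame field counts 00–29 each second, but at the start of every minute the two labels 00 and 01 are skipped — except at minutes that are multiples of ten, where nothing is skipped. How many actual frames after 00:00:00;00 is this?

30842

Complete 10-minute blocks: 1, each 17982 frames → 17982.
Remaining 7 whole minutes in the current block: 1800 + 6 × 1798 = 12588 frames.
Within the current minute: 9 × 30 + 4 − 2 = 272 (labels ;00/;01 skipped at this minute). Total = 17982 + 12588 + 272 = 30842.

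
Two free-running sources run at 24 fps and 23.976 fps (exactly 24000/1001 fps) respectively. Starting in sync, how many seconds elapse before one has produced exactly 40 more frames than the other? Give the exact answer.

The gap grows by |24000/1001 − 24| = 24/1001 frames per second.
Time for a 40-frame gap: 40 ÷ (24/1001) = 5005/3 s.

5005/3 seconds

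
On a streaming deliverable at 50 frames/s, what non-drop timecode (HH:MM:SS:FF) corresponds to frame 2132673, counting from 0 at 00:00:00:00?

11:50:53:23

2132673 ÷ 50 = 42653 full seconds, remainder 23 frames.
42653 s = 11 h 50 min 53 s.
Timecode: 11:50:53:23.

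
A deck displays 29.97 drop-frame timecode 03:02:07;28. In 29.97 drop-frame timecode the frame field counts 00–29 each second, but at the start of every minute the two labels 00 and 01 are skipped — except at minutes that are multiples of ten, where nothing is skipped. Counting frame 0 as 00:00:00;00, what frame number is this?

327510

As if non-drop at 30 labels/s: (3 × 3600 + 2 × 60 + 7) × 30 + 28 = 327838.
Minute boundaries passed: 182; those not divisible by 10: 182 − 18 = 164; dropped labels = 2 × 164 = 328.
Actual frame index = 327838 − 328 = 327510.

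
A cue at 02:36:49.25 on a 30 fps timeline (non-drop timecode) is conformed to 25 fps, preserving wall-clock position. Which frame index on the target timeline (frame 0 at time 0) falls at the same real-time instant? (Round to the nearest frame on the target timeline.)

Source frame index: (2×3600 + 36×60 + 49) × 30 + 25 = 282295.
Real time: 282295 / (30) = 56459/6 s.
Target frame: (56459/6) × (25) = 1411475/6 ≈ 235245.833 → 235246.

frame 235246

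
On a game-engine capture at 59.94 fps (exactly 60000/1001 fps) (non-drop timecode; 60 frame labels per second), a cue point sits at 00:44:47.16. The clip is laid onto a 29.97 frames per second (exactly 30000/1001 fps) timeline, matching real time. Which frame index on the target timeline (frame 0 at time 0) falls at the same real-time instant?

Source frame index: (0×3600 + 44×60 + 47) × 60 + 16 = 161236.
Real time: 161236 / (60000/1001) = 40349309/15000 s.
Target frame: (40349309/15000) × (30000/1001) = 80618.

frame 80618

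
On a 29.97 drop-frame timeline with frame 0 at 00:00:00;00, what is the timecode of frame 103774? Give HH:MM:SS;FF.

Each 10-minute DF block holds 10 × 60 × 30 − 9 × 2 = 17982 frames. 103774 ÷ 17982 → 5 full blocks, remainder 13864.
Within the partial block the first minute is 1800 frames and each further minute 1798, so 7 further minute boundaries passed. Total skipped labels = 18 × 5 + 2 × 7 = 104.
Non-drop label index = 103774 + 104 = 103878; at 30 labels/s that is 00:57:42:18, i.e. DF 00:57:42;18.

00:57:42;18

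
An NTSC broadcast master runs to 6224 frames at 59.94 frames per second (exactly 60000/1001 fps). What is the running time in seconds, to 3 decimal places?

103.837 seconds

Running time = 6224 × 1001/60000 = 389389/3750 s ≈ 103.837 s.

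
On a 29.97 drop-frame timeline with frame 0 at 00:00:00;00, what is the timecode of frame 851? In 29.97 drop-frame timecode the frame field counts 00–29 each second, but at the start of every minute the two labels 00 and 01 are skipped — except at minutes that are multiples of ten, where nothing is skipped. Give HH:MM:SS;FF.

00:00:28;11

Ten DF minutes hold 17982 frames, so frame 851 lies in block 0 (frames 0–17981) with 851 frames into that block.
The block's first minute is 1800 frames and the rest 1798 each; 851 frames reaches minute 0, so 0 × 18 + 0 × 2 = 0 labels have been skipped so far.
Adding those back, label number 851 + 0 = 851 at 30 labels/s is 28 s + 11 f = 0 h 0 min 28 s frame 11, i.e. 00:00:28;11.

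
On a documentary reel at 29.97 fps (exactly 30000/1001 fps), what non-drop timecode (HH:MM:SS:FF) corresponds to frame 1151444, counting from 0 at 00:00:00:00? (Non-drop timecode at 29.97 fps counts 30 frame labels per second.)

10:39:41:14

1151444 ÷ 30 = 38381 full seconds, remainder 14 frames.
38381 s = 10 h 39 min 41 s.
Timecode: 10:39:41:14.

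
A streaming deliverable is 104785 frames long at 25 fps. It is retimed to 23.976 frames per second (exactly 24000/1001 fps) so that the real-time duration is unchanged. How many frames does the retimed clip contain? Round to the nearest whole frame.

100493 frames

Frames at target rate = 104785 × (24000/1001) / (25) = 100593600/1001 ≈ 100493.107.
Nearest whole frame: 100493.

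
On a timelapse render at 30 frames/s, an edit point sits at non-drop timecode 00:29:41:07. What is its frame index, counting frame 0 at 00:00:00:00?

Total seconds to the label: (0 × 3600 + 29 × 60 + 41) = 1781.
Frame index = 1781 × 30 + 7 = 53437.

53437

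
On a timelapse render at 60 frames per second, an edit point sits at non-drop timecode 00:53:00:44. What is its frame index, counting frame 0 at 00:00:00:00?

Total seconds to the label: (0 × 3600 + 53 × 60 + 0) = 3180.
Frame index = 3180 × 60 + 44 = 190844.

190844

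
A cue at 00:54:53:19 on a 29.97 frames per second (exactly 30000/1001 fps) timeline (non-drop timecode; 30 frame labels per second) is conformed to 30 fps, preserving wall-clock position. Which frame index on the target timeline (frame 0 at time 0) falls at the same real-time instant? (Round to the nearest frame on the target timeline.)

frame 98908

Source frame index: (0×3600 + 54×60 + 53) × 30 + 19 = 98809.
Real time: 98809 / (30000/1001) = 98907809/30000 s.
Target frame: (98907809/30000) × (30) = 98907809/1000 ≈ 98907.809 → 98908.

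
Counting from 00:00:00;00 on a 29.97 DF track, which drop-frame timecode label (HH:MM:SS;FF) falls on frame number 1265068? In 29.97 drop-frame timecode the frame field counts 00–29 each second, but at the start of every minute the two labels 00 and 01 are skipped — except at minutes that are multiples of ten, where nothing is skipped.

11:43:31;04

Ten DF minutes hold 17982 frames, so frame 1265068 lies in block 70 (frames 1258740–1276721) with 6328 frames into that block.
The block's first minute is 1800 frames and the rest 1798 each; 6328 frames reaches minute 3, so 70 × 18 + 3 × 2 = 1266 labels have been skipped so far.
Adding those back, label number 1265068 + 1266 = 1266334 at 30 labels/s is 42211 s + 4 f = 11 h 43 min 31 s frame 4, i.e. 11:43:31;04.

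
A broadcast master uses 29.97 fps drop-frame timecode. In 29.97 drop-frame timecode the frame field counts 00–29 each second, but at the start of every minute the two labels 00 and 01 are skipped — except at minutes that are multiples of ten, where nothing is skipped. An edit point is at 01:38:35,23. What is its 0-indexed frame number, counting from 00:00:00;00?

As if non-drop at 30 labels/s: (1 × 3600 + 38 × 60 + 35) × 30 + 23 = 177473.
Minute boundaries passed: 98; those not divisible by 10: 98 − 9 = 89; dropped labels = 2 × 89 = 178.
Actual frame index = 177473 − 178 = 177295.

177295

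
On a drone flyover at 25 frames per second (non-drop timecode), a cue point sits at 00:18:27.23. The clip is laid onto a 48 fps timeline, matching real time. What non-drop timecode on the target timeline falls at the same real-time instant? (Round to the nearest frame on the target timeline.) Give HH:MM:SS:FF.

00:18:27:44

Source frame index: (0×3600 + 18×60 + 27) × 25 + 23 = 27698.
Real time: 27698 / (25) = 27698/25 s.
Target frame: (27698/25) × (48) = 1329504/25 ≈ 53180.160 → 53180.
At 48 labels/s: frame 53180 → 00:18:27:44.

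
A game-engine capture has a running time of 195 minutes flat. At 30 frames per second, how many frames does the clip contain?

195 min = 11700 s.
Frames = 11700 × 30 = 351000.

351000 frames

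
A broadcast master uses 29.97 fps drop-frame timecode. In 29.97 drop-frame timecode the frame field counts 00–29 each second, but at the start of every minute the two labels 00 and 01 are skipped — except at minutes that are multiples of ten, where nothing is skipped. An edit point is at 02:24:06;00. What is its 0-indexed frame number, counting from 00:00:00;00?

As if non-drop at 30 labels/s: (2 × 3600 + 24 × 60 + 6) × 30 + 0 = 259380.
Minute boundaries passed: 144; those not divisible by 10: 144 − 14 = 130; dropped labels = 2 × 130 = 260.
Actual frame index = 259380 − 260 = 259120.

259120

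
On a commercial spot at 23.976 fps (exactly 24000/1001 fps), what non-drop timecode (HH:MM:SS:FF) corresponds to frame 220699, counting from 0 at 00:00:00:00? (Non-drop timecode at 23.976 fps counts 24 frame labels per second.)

02:33:15:19

220699 ÷ 24 = 9195 full seconds, remainder 19 frames.
9195 s = 2 h 33 min 15 s.
Timecode: 02:33:15:19.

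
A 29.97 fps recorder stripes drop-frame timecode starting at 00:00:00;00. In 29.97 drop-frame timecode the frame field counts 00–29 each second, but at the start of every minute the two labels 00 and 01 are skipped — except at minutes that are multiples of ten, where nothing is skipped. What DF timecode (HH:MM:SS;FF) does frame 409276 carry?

03:47:36;06

Each 10-minute DF block holds 10 × 60 × 30 − 9 × 2 = 17982 frames. 409276 ÷ 17982 → 22 full blocks, remainder 13672.
Within the partial block the first minute is 1800 frames and each further minute 1798, so 7 further minute boundaries passed. Total skipped labels = 18 × 22 + 2 × 7 = 410.
Non-drop label index = 409276 + 410 = 409686; at 30 labels/s that is 03:47:36:06, i.e. DF 03:47:36;06.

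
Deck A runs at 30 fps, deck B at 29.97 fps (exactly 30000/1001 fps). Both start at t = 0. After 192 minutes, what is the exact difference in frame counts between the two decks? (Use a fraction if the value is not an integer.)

345600/1001 frames

192 min = 11520 s.
A emits 30 × 11520 = 345600 frames; B emits 30000/1001 × 11520 = 345600000/1001.
Difference = 345600/1001 frames (≈ 345.2547); B is behind A.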